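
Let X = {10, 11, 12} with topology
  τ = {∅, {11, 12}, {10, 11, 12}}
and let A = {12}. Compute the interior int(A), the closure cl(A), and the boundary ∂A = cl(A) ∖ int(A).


int(A) = ∅, cl(A) = {10, 11, 12}, ∂A = {10, 11, 12}.

Closed sets in (X, τ) are complements of opens:
  closed(X, τ) = {∅, {10}, {10, 11, 12}}.
int(A) = ⋃ {U ∈ τ : U ⊆ A}. Opens contained in A: ∅.
Taking the union of these: int(A) = ∅.
cl(A) = ⋂ {C closed : A ⊆ C}. Closed sets containing A: {10, 11, 12}.
Intersecting these: cl(A) = {10, 11, 12}.
∂A = cl(A) ∖ int(A) = {10, 11, 12} ∖ ∅ = {10, 11, 12}.


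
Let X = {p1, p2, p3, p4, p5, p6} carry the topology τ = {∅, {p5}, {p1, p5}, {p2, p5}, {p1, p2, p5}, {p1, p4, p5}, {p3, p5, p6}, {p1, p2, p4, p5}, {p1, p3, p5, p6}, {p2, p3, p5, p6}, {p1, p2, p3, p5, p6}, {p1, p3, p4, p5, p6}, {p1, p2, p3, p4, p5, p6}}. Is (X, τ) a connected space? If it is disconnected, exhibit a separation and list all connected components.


(X, τ) is connected.

Find clopen sets (U ∈ τ with X ∖ U ∈ τ):
  U = ∅, X ∖ U = {p1, p2, p3, p4, p5, p6} — both open, so U is clopen.
  U = {p1, p2, p3, p4, p5, p6}, X ∖ U = ∅ — both open, so U is clopen.
Only trivial clopens (∅ and X) exist, so (X, τ) is connected.
Compute connected components by grouping points that agree on all clopens:
  component: {p1, p2, p3, p4, p5, p6}


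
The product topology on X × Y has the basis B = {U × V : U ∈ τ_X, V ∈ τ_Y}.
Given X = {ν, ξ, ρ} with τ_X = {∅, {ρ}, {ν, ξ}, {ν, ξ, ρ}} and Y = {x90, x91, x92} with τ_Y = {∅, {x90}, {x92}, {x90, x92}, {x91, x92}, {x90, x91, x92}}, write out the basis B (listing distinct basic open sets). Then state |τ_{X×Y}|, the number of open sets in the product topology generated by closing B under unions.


Basis B = {∅ × ∅, {ρ} × {x90}, {ρ} × {x92}, {ν, ξ} × {x90}, {ν, ξ} × {x92}, {ρ} × {x90, x92}, {ρ} × {x91, x92}, {ν, ξ, ρ} × {x90}, {ν, ξ, ρ} × {x92}, {ρ} × {x90, x91, x92}, {ν, ξ} × {x90, x92}, {ν, ξ} × {x91, x92}, {ν, ξ} × {x90, x91, x92}, {ν, ξ, ρ} × {x90, x92}, {ν, ξ, ρ} × {x91, x92}, {ν, ξ, ρ} × {x90, x91, x92}}; |τ_{X×Y}| = 36.

Enumerate products U × V with U ∈ τ_X, V ∈ τ_Y (deduplicated):
  ∅ × ∅ = {} (∅)
  {ρ} × {x90} = {(ρ,x90)}
  {ρ} × {x92} = {(ρ,x92)}
  {ν, ξ} × {x90} = {(ν,x90), (ξ,x90)}
  {ν, ξ} × {x92} = {(ν,x92), (ξ,x92)}
  {ρ} × {x90, x92} = {(ρ,x90), (ρ,x92)}
  {ρ} × {x91, x92} = {(ρ,x91), (ρ,x92)}
  {ν, ξ, ρ} × {x90} = {(ν,x90), (ξ,x90), (ρ,x90)}
  {ν, ξ, ρ} × {x92} = {(ν,x92), (ξ,x92), (ρ,x92)}
  {ρ} × {x90, x91, x92} = {(ρ,x90), (ρ,x91), (ρ,x92)}
  {ν, ξ} × {x90, x92} = {(ν,x90), (ν,x92), (ξ,x90), (ξ,x92)}
  {ν, ξ} × {x91, x92} = {(ν,x91), (ν,x92), (ξ,x91), (ξ,x92)}
  {ν, ξ} × {x90, x91, x92} = {(ν,x90), (ν,x91), (ν,x92), (ξ,x90), (ξ,x91), (ξ,x92)}
  {ν, ξ, ρ} × {x90, x92} = {(ν,x90), (ν,x92), (ξ,x90), (ξ,x92), (ρ,x90), (ρ,x92)}
  {ν, ξ, ρ} × {x91, x92} = {(ν,x91), (ν,x92), (ξ,x91), (ξ,x92), (ρ,x91), (ρ,x92)}
  {ν, ξ, ρ} × {x90, x91, x92} = {(ν,x90), (ν,x91), (ν,x92), (ξ,x90), (ξ,x91), (ξ,x92), (ρ,x90), (ρ,x91), (ρ,x92)}
These 16 distinct sets form the basis B.
Close under arbitrary unions to get τ_{X×Y}; counting gives |τ_{X×Y}| = 36.


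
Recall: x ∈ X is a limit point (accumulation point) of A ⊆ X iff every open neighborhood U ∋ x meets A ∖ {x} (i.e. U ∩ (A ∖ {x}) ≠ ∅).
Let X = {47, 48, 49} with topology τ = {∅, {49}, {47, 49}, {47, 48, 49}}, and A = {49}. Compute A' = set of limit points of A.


A' = {47, 48}

For each x ∈ X, list the open sets U ∈ τ with x ∈ U, then check whether U ∩ (A ∖ {x}) ≠ ∅ for every such U.
  x = 47: opens ∋ x are {47, 49}, {47, 48, 49}; each meets A ∖ {47}, so x IS a limit point.
  x = 48: opens ∋ x are {47, 48, 49}; each meets A ∖ {48}, so x IS a limit point.
  x = 49: open {49} ∋ x has {49} ∩ (A ∖ {49}) = ∅, so x is NOT a limit point.
Collecting: A' = {47, 48}.


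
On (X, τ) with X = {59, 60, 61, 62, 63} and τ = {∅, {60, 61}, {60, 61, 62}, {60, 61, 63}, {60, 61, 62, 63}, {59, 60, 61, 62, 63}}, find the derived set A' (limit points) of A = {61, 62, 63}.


A' = {59, 60, 62, 63}

For each x ∈ X, list the open sets U ∈ τ with x ∈ U, then check whether U ∩ (A ∖ {x}) ≠ ∅ for every such U.
  x = 59: opens ∋ x are {59, 60, 61, 62, 63}; each meets A ∖ {59}, so x IS a limit point.
  x = 60: opens ∋ x are {60, 61}, {60, 61, 62}, {60, 61, 63}, {60, 61, 62, 63}, {59, 60, 61, 62, 63}; each meets A ∖ {60}, so x IS a limit point.
  x = 61: open {60, 61} ∋ x has {60, 61} ∩ (A ∖ {61}) = ∅, so x is NOT a limit point.
  x = 62: opens ∋ x are {60, 61, 62}, {60, 61, 62, 63}, {59, 60, 61, 62, 63}; each meets A ∖ {62}, so x IS a limit point.
  x = 63: opens ∋ x are {60, 61, 63}, {60, 61, 62, 63}, {59, 60, 61, 62, 63}; each meets A ∖ {63}, so x IS a limit point.
Collecting: A' = {59, 60, 62, 63}.


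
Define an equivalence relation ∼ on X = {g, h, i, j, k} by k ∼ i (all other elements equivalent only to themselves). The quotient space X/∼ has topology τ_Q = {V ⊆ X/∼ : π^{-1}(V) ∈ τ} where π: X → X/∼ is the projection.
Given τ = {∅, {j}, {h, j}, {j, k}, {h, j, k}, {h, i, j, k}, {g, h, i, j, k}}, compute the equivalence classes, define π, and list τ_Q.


X/∼ = {[g], [h], [i=k], [j]}; |τ_Q| = 5.

Equivalence classes: [g], [h], [i=k], [j].
Quotient map π: X → X/∼ sends g ↦ [g], h ↦ [h], i ↦ [i=k], j ↦ [j], k ↦ [i=k].
For each subset V ⊆ X/∼, compute π^{-1}(V) ⊆ X and check whether π^{-1}(V) ∈ τ. V is open in τ_Q iff π^{-1}(V) ∈ τ.
  V = {}: π^{-1}(V) = ∅ ∈ τ ✓.
  V = {[g]}: π^{-1}(V) = {g} ∉ τ ✗.
  V = {[h]}: π^{-1}(V) = {h} ∉ τ ✗.
  V = {[g], [h]}: π^{-1}(V) = {g, h} ∉ τ ✗.
  V = {[i=k]}: π^{-1}(V) = {i, k} ∉ τ ✗.
  V = {[g], [i=k]}: π^{-1}(V) = {g, i, k} ∉ τ ✗.
  V = {[h], [i=k]}: π^{-1}(V) = {h, i, k} ∉ τ ✗.
  V = {[g], [h], [i=k]}: π^{-1}(V) = {g, h, i, k} ∉ τ ✗.
  V = {[j]}: π^{-1}(V) = {j} ∈ τ ✓.
  V = {[g], [j]}: π^{-1}(V) = {g, j} ∉ τ ✗.
  V = {[h], [j]}: π^{-1}(V) = {h, j} ∈ τ ✓.
  V = {[g], [h], [j]}: π^{-1}(V) = {g, h, j} ∉ τ ✗.
  V = {[i=k], [j]}: π^{-1}(V) = {i, j, k} ∉ τ ✗.
  V = {[g], [i=k], [j]}: π^{-1}(V) = {g, i, j, k} ∉ τ ✗.
  V = {[h], [i=k], [j]}: π^{-1}(V) = {h, i, j, k} ∈ τ ✓.
  V = {[g], [h], [i=k], [j]}: π^{-1}(V) = {g, h, i, j, k} ∈ τ ✓.
Open sets in the quotient: τ_Q = {{}, {[j]}, {[h], [j]}, {[h], [i=k], [j]}, {[g], [h], [i=k], [j]}} (5 elements).


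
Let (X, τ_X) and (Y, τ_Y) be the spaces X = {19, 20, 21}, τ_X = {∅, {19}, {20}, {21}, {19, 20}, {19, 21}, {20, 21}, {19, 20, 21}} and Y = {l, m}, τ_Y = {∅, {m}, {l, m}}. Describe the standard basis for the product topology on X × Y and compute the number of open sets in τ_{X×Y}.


Basis B = {∅ × ∅, {19} × {m}, {20} × {m}, {21} × {m}, {19} × {l, m}, {19, 20} × {m}, {19, 21} × {m}, {20} × {l, m}, {20, 21} × {m}, {21} × {l, m}, {19, 20, 21} × {m}, {19, 20} × {l, m}, {19, 21} × {l, m}, {20, 21} × {l, m}, {19, 20, 21} × {l, m}}; |τ_{X×Y}| = 27.

Enumerate products U × V with U ∈ τ_X, V ∈ τ_Y (deduplicated):
  ∅ × ∅ = {} (∅)
  {19} × {m} = {(19,m)}
  {20} × {m} = {(20,m)}
  {21} × {m} = {(21,m)}
  {19} × {l, m} = {(19,l), (19,m)}
  {19, 20} × {m} = {(19,m), (20,m)}
  {19, 21} × {m} = {(19,m), (21,m)}
  {20} × {l, m} = {(20,l), (20,m)}
  {20, 21} × {m} = {(20,m), (21,m)}
  {21} × {l, m} = {(21,l), (21,m)}
  {19, 20, 21} × {m} = {(19,m), (20,m), (21,m)}
  {19, 20} × {l, m} = {(19,l), (19,m), (20,l), (20,m)}
  {19, 21} × {l, m} = {(19,l), (19,m), (21,l), (21,m)}
  {20, 21} × {l, m} = {(20,l), (20,m), (21,l), (21,m)}
  {19, 20, 21} × {l, m} = {(19,l), (19,m), (20,l), (20,m), (21,l), (21,m)}
These 15 distinct sets form the basis B.
Close under arbitrary unions to get τ_{X×Y}; counting gives |τ_{X×Y}| = 27.


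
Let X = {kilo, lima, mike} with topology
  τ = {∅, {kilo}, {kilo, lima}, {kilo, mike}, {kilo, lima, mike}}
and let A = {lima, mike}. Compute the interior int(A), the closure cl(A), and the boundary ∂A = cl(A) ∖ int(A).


int(A) = ∅, cl(A) = {lima, mike}, ∂A = {lima, mike}.

Closed sets in (X, τ) are complements of opens:
  closed(X, τ) = {∅, {lima}, {mike}, {lima, mike}, {kilo, lima, mike}}.
int(A) = ⋃ {U ∈ τ : U ⊆ A}. Opens contained in A: ∅.
Taking the union of these: int(A) = ∅.
cl(A) = ⋂ {C closed : A ⊆ C}. Closed sets containing A: {lima, mike}, {kilo, lima, mike}.
Intersecting these: cl(A) = {lima, mike}.
∂A = cl(A) ∖ int(A) = {lima, mike} ∖ ∅ = {lima, mike}.


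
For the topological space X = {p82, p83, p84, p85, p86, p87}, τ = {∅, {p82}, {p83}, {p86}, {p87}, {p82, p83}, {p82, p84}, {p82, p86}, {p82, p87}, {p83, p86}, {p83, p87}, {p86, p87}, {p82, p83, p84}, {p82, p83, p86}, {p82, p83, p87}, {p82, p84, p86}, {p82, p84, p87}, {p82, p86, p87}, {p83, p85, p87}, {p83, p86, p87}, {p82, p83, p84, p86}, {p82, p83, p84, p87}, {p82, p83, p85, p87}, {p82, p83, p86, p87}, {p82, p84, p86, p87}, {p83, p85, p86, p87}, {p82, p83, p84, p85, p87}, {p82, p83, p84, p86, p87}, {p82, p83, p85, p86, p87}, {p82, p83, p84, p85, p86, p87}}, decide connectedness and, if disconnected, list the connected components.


(X, τ) is disconnected; components = [{p86}, {p82, p84}, {p83, p85, p87}].

Find clopen sets (U ∈ τ with X ∖ U ∈ τ):
  U = ∅, X ∖ U = {p82, p83, p84, p85, p86, p87} — both open, so U is clopen.
  U = {p86}, X ∖ U = {p82, p83, p84, p85, p87} — both open, so U is clopen.
  U = {p82, p84}, X ∖ U = {p83, p85, p86, p87} — both open, so U is clopen.
  U = {p82, p84, p86}, X ∖ U = {p83, p85, p87} — both open, so U is clopen.
  U = {p83, p85, p87}, X ∖ U = {p82, p84, p86} — both open, so U is clopen.
  U = {p83, p85, p86, p87}, X ∖ U = {p82, p84} — both open, so U is clopen.
  U = {p82, p83, p84, p85, p87}, X ∖ U = {p86} — both open, so U is clopen.
  U = {p82, p83, p84, p85, p86, p87}, X ∖ U = ∅ — both open, so U is clopen.
Nontrivial clopen(s) exist: e.g. {p82, p83, p84, p85, p87}. So (X, τ) is disconnected.
Compute connected components by grouping points that agree on all clopens:
  component: {p86}
  component: {p82, p84}
  component: {p83, p85, p87}


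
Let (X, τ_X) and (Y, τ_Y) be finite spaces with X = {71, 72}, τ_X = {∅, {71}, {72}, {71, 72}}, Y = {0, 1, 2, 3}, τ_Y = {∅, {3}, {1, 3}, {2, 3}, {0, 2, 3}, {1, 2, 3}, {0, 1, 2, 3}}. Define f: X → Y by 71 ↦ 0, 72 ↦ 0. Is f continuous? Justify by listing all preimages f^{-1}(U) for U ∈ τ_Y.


f IS continuous.

Compute f^{-1}(U) for each U ∈ τ_Y:
  U = ∅: f^{-1}(U) = ∅ ∈ τ_X ✓.
  U = {3}: f^{-1}(U) = ∅ ∈ τ_X ✓.
  U = {1, 3}: f^{-1}(U) = ∅ ∈ τ_X ✓.
  U = {2, 3}: f^{-1}(U) = ∅ ∈ τ_X ✓.
  U = {0, 2, 3}: f^{-1}(U) = {71, 72} ∈ τ_X ✓.
  U = {1, 2, 3}: f^{-1}(U) = ∅ ∈ τ_X ✓.
  U = {0, 1, 2, 3}: f^{-1}(U) = {71, 72} ∈ τ_X ✓.
Every preimage lies in τ_X, so f IS continuous.


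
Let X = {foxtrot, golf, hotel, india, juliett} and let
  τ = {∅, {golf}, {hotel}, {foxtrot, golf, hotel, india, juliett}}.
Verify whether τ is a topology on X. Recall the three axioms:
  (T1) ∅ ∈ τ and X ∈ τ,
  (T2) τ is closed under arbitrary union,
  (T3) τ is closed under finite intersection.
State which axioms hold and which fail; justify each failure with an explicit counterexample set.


τ is NOT a topology on X.

Axiom (T1): ∅ ∈ τ? Yes; X ∈ τ? Yes.
Axiom (T2/T3): check pairwise unions and intersections of members of τ.
Counterexample for (T2): {golf} ∪ {hotel} = {golf, hotel} ∉ τ. Therefore τ is NOT a topology.


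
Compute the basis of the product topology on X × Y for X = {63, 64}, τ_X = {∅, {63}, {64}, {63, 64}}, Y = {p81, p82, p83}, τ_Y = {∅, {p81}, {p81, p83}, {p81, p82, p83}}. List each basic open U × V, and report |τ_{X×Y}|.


Basis B = {∅ × ∅, {63} × {p81}, {64} × {p81}, {63} × {p81, p83}, {63, 64} × {p81}, {64} × {p81, p83}, {63} × {p81, p82, p83}, {64} × {p81, p82, p83}, {63, 64} × {p81, p83}, {63, 64} × {p81, p82, p83}}; |τ_{X×Y}| = 16.

Enumerate products U × V with U ∈ τ_X, V ∈ τ_Y (deduplicated):
  ∅ × ∅ = {} (∅)
  {63} × {p81} = {(63,p81)}
  {64} × {p81} = {(64,p81)}
  {63} × {p81, p83} = {(63,p81), (63,p83)}
  {63, 64} × {p81} = {(63,p81), (64,p81)}
  {64} × {p81, p83} = {(64,p81), (64,p83)}
  {63} × {p81, p82, p83} = {(63,p81), (63,p82), (63,p83)}
  {64} × {p81, p82, p83} = {(64,p81), (64,p82), (64,p83)}
  {63, 64} × {p81, p83} = {(63,p81), (63,p83), (64,p81), (64,p83)}
  {63, 64} × {p81, p82, p83} = {(63,p81), (63,p82), (63,p83), (64,p81), (64,p82), (64,p83)}
These 10 distinct sets form the basis B.
Close under arbitrary unions to get τ_{X×Y}; counting gives |τ_{X×Y}| = 16.


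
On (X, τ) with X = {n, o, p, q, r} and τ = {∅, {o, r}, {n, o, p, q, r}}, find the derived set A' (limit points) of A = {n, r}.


A' = {n, o, p, q}

For each x ∈ X, list the open sets U ∈ τ with x ∈ U, then check whether U ∩ (A ∖ {x}) ≠ ∅ for every such U.
  x = n: opens ∋ x are {n, o, p, q, r}; each meets A ∖ {n}, so x IS a limit point.
  x = o: opens ∋ x are {o, r}, {n, o, p, q, r}; each meets A ∖ {o}, so x IS a limit point.
  x = p: opens ∋ x are {n, o, p, q, r}; each meets A ∖ {p}, so x IS a limit point.
  x = q: opens ∋ x are {n, o, p, q, r}; each meets A ∖ {q}, so x IS a limit point.
  x = r: open {o, r} ∋ x has {o, r} ∩ (A ∖ {r}) = ∅, so x is NOT a limit point.
Collecting: A' = {n, o, p, q}.


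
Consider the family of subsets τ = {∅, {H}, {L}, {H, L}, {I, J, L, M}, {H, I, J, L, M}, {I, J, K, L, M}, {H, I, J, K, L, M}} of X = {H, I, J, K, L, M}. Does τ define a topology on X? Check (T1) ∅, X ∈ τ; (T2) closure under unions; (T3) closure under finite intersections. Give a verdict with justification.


τ IS a topology on X.

Axiom (T1): ∅ ∈ τ? Yes; X ∈ τ? Yes.
Axiom (T2/T3): check pairwise unions and intersections of members of τ.
All pairwise intersections and unions checked — each lies in τ. Therefore τ satisfies (T1), (T2), (T3): it IS a topology on X.


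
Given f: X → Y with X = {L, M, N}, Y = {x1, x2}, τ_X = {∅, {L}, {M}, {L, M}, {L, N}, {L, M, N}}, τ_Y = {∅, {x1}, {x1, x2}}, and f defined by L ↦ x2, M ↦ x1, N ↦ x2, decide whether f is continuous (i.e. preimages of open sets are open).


f IS continuous.

Compute f^{-1}(U) for each U ∈ τ_Y:
  U = ∅: f^{-1}(U) = ∅ ∈ τ_X ✓.
  U = {x1}: f^{-1}(U) = {M} ∈ τ_X ✓.
  U = {x1, x2}: f^{-1}(U) = {L, M, N} ∈ τ_X ✓.
Every preimage lies in τ_X, so f IS continuous.


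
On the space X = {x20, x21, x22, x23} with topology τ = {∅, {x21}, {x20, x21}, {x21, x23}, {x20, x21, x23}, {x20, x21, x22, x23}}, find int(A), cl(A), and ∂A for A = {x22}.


int(A) = ∅, cl(A) = {x22}, ∂A = {x22}.

Closed sets in (X, τ) are complements of opens:
  closed(X, τ) = {∅, {x22}, {x20, x22}, {x22, x23}, {x20, x22, x23}, {x20, x21, x22, x23}}.
int(A) = ⋃ {U ∈ τ : U ⊆ A}. Opens contained in A: ∅.
Taking the union of these: int(A) = ∅.
cl(A) = ⋂ {C closed : A ⊆ C}. Closed sets containing A: {x22}, {x20, x22}, {x22, x23}, {x20, x22, x23}, {x20, x21, x22, x23}.
Intersecting these: cl(A) = {x22}.
∂A = cl(A) ∖ int(A) = {x22} ∖ ∅ = {x22}.


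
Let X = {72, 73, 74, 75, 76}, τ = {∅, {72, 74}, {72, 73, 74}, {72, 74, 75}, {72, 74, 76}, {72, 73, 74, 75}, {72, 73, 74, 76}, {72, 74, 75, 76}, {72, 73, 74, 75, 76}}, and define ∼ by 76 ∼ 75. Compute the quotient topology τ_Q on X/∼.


X/∼ = {[72], [73], [74], [75=76]}; |τ_Q| = 5.

Equivalence classes: [72], [73], [74], [75=76].
Quotient map π: X → X/∼ sends 72 ↦ [72], 73 ↦ [73], 74 ↦ [74], 75 ↦ [75=76], 76 ↦ [75=76].
For each subset V ⊆ X/∼, compute π^{-1}(V) ⊆ X and check whether π^{-1}(V) ∈ τ. V is open in τ_Q iff π^{-1}(V) ∈ τ.
  V = {}: π^{-1}(V) = ∅ ∈ τ ✓.
  V = {[72]}: π^{-1}(V) = {72} ∉ τ ✗.
  V = {[73]}: π^{-1}(V) = {73} ∉ τ ✗.
  V = {[72], [73]}: π^{-1}(V) = {72, 73} ∉ τ ✗.
  V = {[74]}: π^{-1}(V) = {74} ∉ τ ✗.
  V = {[72], [74]}: π^{-1}(V) = {72, 74} ∈ τ ✓.
  V = {[73], [74]}: π^{-1}(V) = {73, 74} ∉ τ ✗.
  V = {[72], [73], [74]}: π^{-1}(V) = {72, 73, 74} ∈ τ ✓.
  V = {[75=76]}: π^{-1}(V) = {75, 76} ∉ τ ✗.
  V = {[72], [75=76]}: π^{-1}(V) = {72, 75, 76} ∉ τ ✗.
  V = {[73], [75=76]}: π^{-1}(V) = {73, 75, 76} ∉ τ ✗.
  V = {[72], [73], [75=76]}: π^{-1}(V) = {72, 73, 75, 76} ∉ τ ✗.
  V = {[74], [75=76]}: π^{-1}(V) = {74, 75, 76} ∉ τ ✗.
  V = {[72], [74], [75=76]}: π^{-1}(V) = {72, 74, 75, 76} ∈ τ ✓.
  V = {[73], [74], [75=76]}: π^{-1}(V) = {73, 74, 75, 76} ∉ τ ✗.
  V = {[72], [73], [74], [75=76]}: π^{-1}(V) = {72, 73, 74, 75, 76} ∈ τ ✓.
Open sets in the quotient: τ_Q = {{}, {[72], [74]}, {[72], [73], [74]}, {[72], [74], [75=76]}, {[72], [73], [74], [75=76]}} (5 elements).


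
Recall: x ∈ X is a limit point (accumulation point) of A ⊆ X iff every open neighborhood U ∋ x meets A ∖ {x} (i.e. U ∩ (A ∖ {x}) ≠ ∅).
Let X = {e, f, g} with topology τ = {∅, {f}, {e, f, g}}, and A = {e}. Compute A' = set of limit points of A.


A' = {g}

For each x ∈ X, list the open sets U ∈ τ with x ∈ U, then check whether U ∩ (A ∖ {x}) ≠ ∅ for every such U.
  x = e: open {e, f, g} ∋ x has {e, f, g} ∩ (A ∖ {e}) = ∅, so x is NOT a limit point.
  x = f: open {f} ∋ x has {f} ∩ (A ∖ {f}) = ∅, so x is NOT a limit point.
  x = g: opens ∋ x are {e, f, g}; each meets A ∖ {g}, so x IS a limit point.
Collecting: A' = {g}.


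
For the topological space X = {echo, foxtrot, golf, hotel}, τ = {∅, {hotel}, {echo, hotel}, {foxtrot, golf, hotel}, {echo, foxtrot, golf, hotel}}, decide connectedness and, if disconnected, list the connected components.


(X, τ) is connected.

Find clopen sets (U ∈ τ with X ∖ U ∈ τ):
  U = ∅, X ∖ U = {echo, foxtrot, golf, hotel} — both open, so U is clopen.
  U = {echo, foxtrot, golf, hotel}, X ∖ U = ∅ — both open, so U is clopen.
Only trivial clopens (∅ and X) exist, so (X, τ) is connected.
Compute connected components by grouping points that agree on all clopens:
  component: {echo, foxtrot, golf, hotel}


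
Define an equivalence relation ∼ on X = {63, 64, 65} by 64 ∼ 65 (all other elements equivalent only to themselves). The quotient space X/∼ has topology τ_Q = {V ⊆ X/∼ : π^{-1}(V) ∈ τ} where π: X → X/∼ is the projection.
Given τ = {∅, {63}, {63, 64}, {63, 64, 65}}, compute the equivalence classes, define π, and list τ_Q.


X/∼ = {[63], [64=65]}; |τ_Q| = 3.

Equivalence classes: [63], [64=65].
Quotient map π: X → X/∼ sends 63 ↦ [63], 64 ↦ [64=65], 65 ↦ [64=65].
For each subset V ⊆ X/∼, compute π^{-1}(V) ⊆ X and check whether π^{-1}(V) ∈ τ. V is open in τ_Q iff π^{-1}(V) ∈ τ.
  V = {}: π^{-1}(V) = ∅ ∈ τ ✓.
  V = {[63]}: π^{-1}(V) = {63} ∈ τ ✓.
  V = {[64=65]}: π^{-1}(V) = {64, 65} ∉ τ ✗.
  V = {[63], [64=65]}: π^{-1}(V) = {63, 64, 65} ∈ τ ✓.
Open sets in the quotient: τ_Q = {{}, {[63]}, {[63], [64=65]}} (3 elements).


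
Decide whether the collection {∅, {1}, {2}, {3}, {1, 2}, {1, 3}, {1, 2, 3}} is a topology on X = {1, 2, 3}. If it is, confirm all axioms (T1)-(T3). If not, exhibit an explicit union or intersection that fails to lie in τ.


τ is NOT a topology on X.

Axiom (T1): ∅ ∈ τ? Yes; X ∈ τ? Yes.
Axiom (T2/T3): check pairwise unions and intersections of members of τ.
Counterexample for (T2): {2} ∪ {3} = {2, 3} ∉ τ. Therefore τ is NOT a topology.


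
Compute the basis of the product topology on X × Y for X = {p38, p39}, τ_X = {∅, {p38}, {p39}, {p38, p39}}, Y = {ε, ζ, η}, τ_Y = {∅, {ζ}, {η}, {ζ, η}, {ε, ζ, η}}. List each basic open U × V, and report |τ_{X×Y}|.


Basis B = {∅ × ∅, {p38} × {ζ}, {p38} × {η}, {p39} × {ζ}, {p39} × {η}, {p38} × {ζ, η}, {p38, p39} × {ζ}, {p38, p39} × {η}, {p39} × {ζ, η}, {p38} × {ε, ζ, η}, {p39} × {ε, ζ, η}, {p38, p39} × {ζ, η}, {p38, p39} × {ε, ζ, η}}; |τ_{X×Y}| = 25.

Enumerate products U × V with U ∈ τ_X, V ∈ τ_Y (deduplicated):
  ∅ × ∅ = {} (∅)
  {p38} × {ζ} = {(p38,ζ)}
  {p38} × {η} = {(p38,η)}
  {p39} × {ζ} = {(p39,ζ)}
  {p39} × {η} = {(p39,η)}
  {p38} × {ζ, η} = {(p38,ζ), (p38,η)}
  {p38, p39} × {ζ} = {(p38,ζ), (p39,ζ)}
  {p38, p39} × {η} = {(p38,η), (p39,η)}
  {p39} × {ζ, η} = {(p39,ζ), (p39,η)}
  {p38} × {ε, ζ, η} = {(p38,ε), (p38,ζ), (p38,η)}
  {p39} × {ε, ζ, η} = {(p39,ε), (p39,ζ), (p39,η)}
  {p38, p39} × {ζ, η} = {(p38,ζ), (p38,η), (p39,ζ), (p39,η)}
  {p38, p39} × {ε, ζ, η} = {(p38,ε), (p38,ζ), (p38,η), (p39,ε), (p39,ζ), (p39,η)}
These 13 distinct sets form the basis B.
Close under arbitrary unions to get τ_{X×Y}; counting gives |τ_{X×Y}| = 25.


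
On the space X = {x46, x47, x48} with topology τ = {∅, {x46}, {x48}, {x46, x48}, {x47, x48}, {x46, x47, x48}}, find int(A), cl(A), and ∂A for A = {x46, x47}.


int(A) = {x46}, cl(A) = {x46, x47}, ∂A = {x47}.

Closed sets in (X, τ) are complements of opens:
  closed(X, τ) = {∅, {x46}, {x47}, {x46, x47}, {x47, x48}, {x46, x47, x48}}.
int(A) = ⋃ {U ∈ τ : U ⊆ A}. Opens contained in A: ∅, {x46}.
Taking the union of these: int(A) = {x46}.
cl(A) = ⋂ {C closed : A ⊆ C}. Closed sets containing A: {x46, x47}, {x46, x47, x48}.
Intersecting these: cl(A) = {x46, x47}.
∂A = cl(A) ∖ int(A) = {x46, x47} ∖ {x46} = {x47}.


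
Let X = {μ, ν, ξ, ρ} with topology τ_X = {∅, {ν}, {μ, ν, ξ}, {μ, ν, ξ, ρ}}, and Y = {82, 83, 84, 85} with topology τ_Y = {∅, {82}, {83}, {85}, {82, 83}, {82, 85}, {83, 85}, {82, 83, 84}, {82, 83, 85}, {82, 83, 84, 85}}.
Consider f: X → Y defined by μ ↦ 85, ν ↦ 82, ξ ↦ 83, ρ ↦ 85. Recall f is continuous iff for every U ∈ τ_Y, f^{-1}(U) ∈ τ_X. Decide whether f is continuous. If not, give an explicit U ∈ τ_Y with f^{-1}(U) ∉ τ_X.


f is NOT continuous.

Compute f^{-1}(U) for each U ∈ τ_Y:
  U = ∅: f^{-1}(U) = ∅ ∈ τ_X ✓.
  U = {82}: f^{-1}(U) = {ν} ∈ τ_X ✓.
  U = {83}: f^{-1}(U) = {ξ} ∉ τ_X ✗.
  U = {85}: f^{-1}(U) = {μ, ρ} ∉ τ_X ✗.
  U = {82, 83}: f^{-1}(U) = {ν, ξ} ∉ τ_X ✗.
  U = {82, 85}: f^{-1}(U) = {μ, ν, ρ} ∉ τ_X ✗.
  U = {83, 85}: f^{-1}(U) = {μ, ξ, ρ} ∉ τ_X ✗.
  U = {82, 83, 84}: f^{-1}(U) = {ν, ξ} ∉ τ_X ✗.
  U = {82, 83, 85}: f^{-1}(U) = {μ, ν, ξ, ρ} ∈ τ_X ✓.
  U = {82, 83, 84, 85}: f^{-1}(U) = {μ, ν, ξ, ρ} ∈ τ_X ✓.
Found U = {83} with f^{-1}(U) = {ξ} not in τ_X. Therefore f is NOT continuous.


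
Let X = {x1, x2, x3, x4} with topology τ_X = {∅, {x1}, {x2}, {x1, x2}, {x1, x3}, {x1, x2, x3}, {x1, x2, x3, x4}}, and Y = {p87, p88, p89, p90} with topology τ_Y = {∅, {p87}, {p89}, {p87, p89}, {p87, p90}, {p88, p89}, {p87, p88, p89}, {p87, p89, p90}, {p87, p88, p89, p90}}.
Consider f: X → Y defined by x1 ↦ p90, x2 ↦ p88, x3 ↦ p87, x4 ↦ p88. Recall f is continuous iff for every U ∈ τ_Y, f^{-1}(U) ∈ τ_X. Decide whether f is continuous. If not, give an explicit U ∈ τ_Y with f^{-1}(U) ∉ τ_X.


f is NOT continuous.

Compute f^{-1}(U) for each U ∈ τ_Y:
  U = ∅: f^{-1}(U) = ∅ ∈ τ_X ✓.
  U = {p87}: f^{-1}(U) = {x3} ∉ τ_X ✗.
  U = {p89}: f^{-1}(U) = ∅ ∈ τ_X ✓.
  U = {p87, p89}: f^{-1}(U) = {x3} ∉ τ_X ✗.
  U = {p87, p90}: f^{-1}(U) = {x1, x3} ∈ τ_X ✓.
  U = {p88, p89}: f^{-1}(U) = {x2, x4} ∉ τ_X ✗.
  U = {p87, p88, p89}: f^{-1}(U) = {x2, x3, x4} ∉ τ_X ✗.
  U = {p87, p89, p90}: f^{-1}(U) = {x1, x3} ∈ τ_X ✓.
  U = {p87, p88, p89, p90}: f^{-1}(U) = {x1, x2, x3, x4} ∈ τ_X ✓.
Found U = {p87} with f^{-1}(U) = {x3} not in τ_X. Therefore f is NOT continuous.


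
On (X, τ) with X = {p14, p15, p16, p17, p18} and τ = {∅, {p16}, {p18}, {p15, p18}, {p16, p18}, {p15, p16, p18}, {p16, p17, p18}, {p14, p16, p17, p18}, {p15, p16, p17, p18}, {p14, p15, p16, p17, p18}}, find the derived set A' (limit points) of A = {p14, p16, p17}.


A' = {p14, p17}

For each x ∈ X, list the open sets U ∈ τ with x ∈ U, then check whether U ∩ (A ∖ {x}) ≠ ∅ for every such U.
  x = p14: opens ∋ x are {p14, p16, p17, p18}, {p14, p15, p16, p17, p18}; each meets A ∖ {p14}, so x IS a limit point.
  x = p15: open {p15, p18} ∋ x has {p15, p18} ∩ (A ∖ {p15}) = ∅, so x is NOT a limit point.
  x = p16: open {p16} ∋ x has {p16} ∩ (A ∖ {p16}) = ∅, so x is NOT a limit point.
  x = p17: opens ∋ x are {p16, p17, p18}, {p14, p16, p17, p18}, {p15, p16, p17, p18}, {p14, p15, p16, p17, p18}; each meets A ∖ {p17}, so x IS a limit point.
  x = p18: open {p18} ∋ x has {p18} ∩ (A ∖ {p18}) = ∅, so x is NOT a limit point.
Collecting: A' = {p14, p17}.


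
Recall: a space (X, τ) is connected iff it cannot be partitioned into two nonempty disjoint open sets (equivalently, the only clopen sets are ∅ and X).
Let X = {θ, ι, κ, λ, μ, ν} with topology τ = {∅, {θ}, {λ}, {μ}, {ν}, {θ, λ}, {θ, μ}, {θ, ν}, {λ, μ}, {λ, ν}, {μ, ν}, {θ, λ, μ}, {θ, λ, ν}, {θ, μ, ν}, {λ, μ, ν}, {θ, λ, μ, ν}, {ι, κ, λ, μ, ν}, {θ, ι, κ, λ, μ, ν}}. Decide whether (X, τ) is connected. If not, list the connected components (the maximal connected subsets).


(X, τ) is disconnected; components = [{θ}, {ι, κ, λ, μ, ν}].

Find clopen sets (U ∈ τ with X ∖ U ∈ τ):
  U = ∅, X ∖ U = {θ, ι, κ, λ, μ, ν} — both open, so U is clopen.
  U = {θ}, X ∖ U = {ι, κ, λ, μ, ν} — both open, so U is clopen.
  U = {ι, κ, λ, μ, ν}, X ∖ U = {θ} — both open, so U is clopen.
  U = {θ, ι, κ, λ, μ, ν}, X ∖ U = ∅ — both open, so U is clopen.
Nontrivial clopen(s) exist: e.g. {ι, κ, λ, μ, ν}. So (X, τ) is disconnected.
Compute connected components by grouping points that agree on all clopens:
  component: {θ}
  component: {ι, κ, λ, μ, ν}


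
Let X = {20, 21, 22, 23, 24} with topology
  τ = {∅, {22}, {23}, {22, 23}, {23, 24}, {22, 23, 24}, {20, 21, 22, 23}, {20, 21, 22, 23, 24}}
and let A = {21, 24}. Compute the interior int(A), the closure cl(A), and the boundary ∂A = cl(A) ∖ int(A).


int(A) = ∅, cl(A) = {20, 21, 24}, ∂A = {20, 21, 24}.

Closed sets in (X, τ) are complements of opens:
  closed(X, τ) = {∅, {24}, {20, 21}, {20, 21, 22}, {20, 21, 24}, {20, 21, 22, 24}, {20, 21, 23, 24}, {20, 21, 22, 23, 24}}.
int(A) = ⋃ {U ∈ τ : U ⊆ A}. Opens contained in A: ∅.
Taking the union of these: int(A) = ∅.
cl(A) = ⋂ {C closed : A ⊆ C}. Closed sets containing A: {20, 21, 24}, {20, 21, 22, 24}, {20, 21, 23, 24}, {20, 21, 22, 23, 24}.
Intersecting these: cl(A) = {20, 21, 24}.
∂A = cl(A) ∖ int(A) = {20, 21, 24} ∖ ∅ = {20, 21, 24}.


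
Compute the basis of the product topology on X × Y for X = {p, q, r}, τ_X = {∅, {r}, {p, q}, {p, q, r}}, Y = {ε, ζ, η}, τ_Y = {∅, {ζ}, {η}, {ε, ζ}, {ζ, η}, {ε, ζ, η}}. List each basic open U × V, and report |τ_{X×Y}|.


Basis B = {∅ × ∅, {r} × {ζ}, {r} × {η}, {p, q} × {ζ}, {p, q} × {η}, {r} × {ε, ζ}, {r} × {ζ, η}, {p, q, r} × {ζ}, {p, q, r} × {η}, {r} × {ε, ζ, η}, {p, q} × {ε, ζ}, {p, q} × {ζ, η}, {p, q} × {ε, ζ, η}, {p, q, r} × {ε, ζ}, {p, q, r} × {ζ, η}, {p, q, r} × {ε, ζ, η}}; |τ_{X×Y}| = 36.

Enumerate products U × V with U ∈ τ_X, V ∈ τ_Y (deduplicated):
  ∅ × ∅ = {} (∅)
  {r} × {ζ} = {(r,ζ)}
  {r} × {η} = {(r,η)}
  {p, q} × {ζ} = {(p,ζ), (q,ζ)}
  {p, q} × {η} = {(p,η), (q,η)}
  {r} × {ε, ζ} = {(r,ε), (r,ζ)}
  {r} × {ζ, η} = {(r,ζ), (r,η)}
  {p, q, r} × {ζ} = {(p,ζ), (q,ζ), (r,ζ)}
  {p, q, r} × {η} = {(p,η), (q,η), (r,η)}
  {r} × {ε, ζ, η} = {(r,ε), (r,ζ), (r,η)}
  {p, q} × {ε, ζ} = {(p,ε), (p,ζ), (q,ε), (q,ζ)}
  {p, q} × {ζ, η} = {(p,ζ), (p,η), (q,ζ), (q,η)}
  {p, q} × {ε, ζ, η} = {(p,ε), (p,ζ), (p,η), (q,ε), (q,ζ), (q,η)}
  {p, q, r} × {ε, ζ} = {(p,ε), (p,ζ), (q,ε), (q,ζ), (r,ε), (r,ζ)}
  {p, q, r} × {ζ, η} = {(p,ζ), (p,η), (q,ζ), (q,η), (r,ζ), (r,η)}
  {p, q, r} × {ε, ζ, η} = {(p,ε), (p,ζ), (p,η), (q,ε), (q,ζ), (q,η), (r,ε), (r,ζ), (r,η)}
These 16 distinct sets form the basis B.
Close under arbitrary unions to get τ_{X×Y}; counting gives |τ_{X×Y}| = 36.


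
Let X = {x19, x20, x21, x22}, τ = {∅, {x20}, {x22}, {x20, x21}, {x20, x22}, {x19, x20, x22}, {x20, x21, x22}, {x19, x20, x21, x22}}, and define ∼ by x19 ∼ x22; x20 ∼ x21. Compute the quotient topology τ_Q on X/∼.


X/∼ = {[x19=x22], [x20=x21]}; |τ_Q| = 3.

Equivalence classes: [x19=x22], [x20=x21].
Quotient map π: X → X/∼ sends x19 ↦ [x19=x22], x20 ↦ [x20=x21], x21 ↦ [x20=x21], x22 ↦ [x19=x22].
For each subset V ⊆ X/∼, compute π^{-1}(V) ⊆ X and check whether π^{-1}(V) ∈ τ. V is open in τ_Q iff π^{-1}(V) ∈ τ.
  V = {}: π^{-1}(V) = ∅ ∈ τ ✓.
  V = {[x19=x22]}: π^{-1}(V) = {x19, x22} ∉ τ ✗.
  V = {[x20=x21]}: π^{-1}(V) = {x20, x21} ∈ τ ✓.
  V = {[x19=x22], [x20=x21]}: π^{-1}(V) = {x19, x20, x21, x22} ∈ τ ✓.
Open sets in the quotient: τ_Q = {{}, {[x20=x21]}, {[x19=x22], [x20=x21]}} (3 elements).


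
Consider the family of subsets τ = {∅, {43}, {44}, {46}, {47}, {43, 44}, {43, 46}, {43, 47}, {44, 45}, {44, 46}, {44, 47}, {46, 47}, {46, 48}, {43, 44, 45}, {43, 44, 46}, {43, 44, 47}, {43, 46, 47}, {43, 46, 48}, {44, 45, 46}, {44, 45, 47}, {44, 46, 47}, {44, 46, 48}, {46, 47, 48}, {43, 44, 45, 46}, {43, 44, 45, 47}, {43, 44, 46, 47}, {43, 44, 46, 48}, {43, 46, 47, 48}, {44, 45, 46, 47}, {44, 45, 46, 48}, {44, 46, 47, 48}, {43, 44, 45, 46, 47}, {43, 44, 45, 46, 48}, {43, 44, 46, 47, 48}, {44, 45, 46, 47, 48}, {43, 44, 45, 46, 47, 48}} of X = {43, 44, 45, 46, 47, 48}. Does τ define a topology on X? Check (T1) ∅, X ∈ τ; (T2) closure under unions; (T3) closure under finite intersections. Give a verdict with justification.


τ IS a topology on X.

Axiom (T1): ∅ ∈ τ? Yes; X ∈ τ? Yes.
Axiom (T2/T3): check pairwise unions and intersections of members of τ.
All pairwise intersections and unions checked — each lies in τ. Therefore τ satisfies (T1), (T2), (T3): it IS a topology on X.


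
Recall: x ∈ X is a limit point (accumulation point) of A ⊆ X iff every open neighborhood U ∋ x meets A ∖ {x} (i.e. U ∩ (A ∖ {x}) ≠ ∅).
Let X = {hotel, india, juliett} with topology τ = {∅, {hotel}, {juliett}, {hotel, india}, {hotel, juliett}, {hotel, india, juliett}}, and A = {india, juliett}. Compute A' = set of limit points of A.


A' = ∅

For each x ∈ X, list the open sets U ∈ τ with x ∈ U, then check whether U ∩ (A ∖ {x}) ≠ ∅ for every such U.
  x = hotel: open {hotel} ∋ x has {hotel} ∩ (A ∖ {hotel}) = ∅, so x is NOT a limit point.
  x = india: open {hotel, india} ∋ x has {hotel, india} ∩ (A ∖ {india}) = ∅, so x is NOT a limit point.
  x = juliett: open {juliett} ∋ x has {juliett} ∩ (A ∖ {juliett}) = ∅, so x is NOT a limit point.
Collecting: A' = ∅.


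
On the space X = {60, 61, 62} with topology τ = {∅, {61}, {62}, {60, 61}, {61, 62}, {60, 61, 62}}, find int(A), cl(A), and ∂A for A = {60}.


int(A) = ∅, cl(A) = {60}, ∂A = {60}.

Closed sets in (X, τ) are complements of opens:
  closed(X, τ) = {∅, {60}, {62}, {60, 61}, {60, 62}, {60, 61, 62}}.
int(A) = ⋃ {U ∈ τ : U ⊆ A}. Opens contained in A: ∅.
Taking the union of these: int(A) = ∅.
cl(A) = ⋂ {C closed : A ⊆ C}. Closed sets containing A: {60}, {60, 61}, {60, 62}, {60, 61, 62}.
Intersecting these: cl(A) = {60}.
∂A = cl(A) ∖ int(A) = {60} ∖ ∅ = {60}.


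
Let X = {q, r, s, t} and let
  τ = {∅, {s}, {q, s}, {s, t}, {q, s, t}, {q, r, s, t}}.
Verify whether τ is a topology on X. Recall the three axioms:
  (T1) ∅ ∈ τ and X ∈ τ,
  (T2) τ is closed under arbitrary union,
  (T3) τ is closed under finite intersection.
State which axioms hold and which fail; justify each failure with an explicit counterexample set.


τ IS a topology on X.

Axiom (T1): ∅ ∈ τ? Yes; X ∈ τ? Yes.
Axiom (T2/T3): check pairwise unions and intersections of members of τ.
All pairwise intersections and unions checked — each lies in τ. Therefore τ satisfies (T1), (T2), (T3): it IS a topology on X.


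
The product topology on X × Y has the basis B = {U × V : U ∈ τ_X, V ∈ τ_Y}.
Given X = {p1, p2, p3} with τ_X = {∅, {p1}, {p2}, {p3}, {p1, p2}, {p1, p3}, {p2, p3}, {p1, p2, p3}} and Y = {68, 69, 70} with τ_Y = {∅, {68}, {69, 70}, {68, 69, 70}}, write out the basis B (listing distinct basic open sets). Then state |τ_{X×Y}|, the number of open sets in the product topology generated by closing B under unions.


Basis B = {∅ × ∅, {p1} × {68}, {p2} × {68}, {p3} × {68}, {p1, p2} × {68}, {p1, p3} × {68}, {p1} × {69, 70}, {p2, p3} × {68}, {p2} × {69, 70}, {p3} × {69, 70}, {p1} × {68, 69, 70}, {p1, p2, p3} × {68}, {p2} × {68, 69, 70}, {p3} × {68, 69, 70}, {p1, p2} × {69, 70}, {p1, p3} × {69, 70}, {p2, p3} × {69, 70}, {p1, p2} × {68, 69, 70}, {p1, p3} × {68, 69, 70}, {p1, p2, p3} × {69, 70}, {p2, p3} × {68, 69, 70}, {p1, p2, p3} × {68, 69, 70}}; |τ_{X×Y}| = 64.

Enumerate products U × V with U ∈ τ_X, V ∈ τ_Y (deduplicated):
  ∅ × ∅ = {} (∅)
  {p1} × {68} = {(p1,68)}
  {p2} × {68} = {(p2,68)}
  {p3} × {68} = {(p3,68)}
  {p1, p2} × {68} = {(p1,68), (p2,68)}
  {p1, p3} × {68} = {(p1,68), (p3,68)}
  {p1} × {69, 70} = {(p1,69), (p1,70)}
  {p2, p3} × {68} = {(p2,68), (p3,68)}
  {p2} × {69, 70} = {(p2,69), (p2,70)}
  {p3} × {69, 70} = {(p3,69), (p3,70)}
  {p1} × {68, 69, 70} = {(p1,68), (p1,69), (p1,70)}
  {p1, p2, p3} × {68} = {(p1,68), (p2,68), (p3,68)}
  {p2} × {68, 69, 70} = {(p2,68), (p2,69), (p2,70)}
  {p3} × {68, 69, 70} = {(p3,68), (p3,69), (p3,70)}
  {p1, p2} × {69, 70} = {(p1,69), (p1,70), (p2,69), (p2,70)}
  {p1, p3} × {69, 70} = {(p1,69), (p1,70), (p3,69), (p3,70)}
  {p2, p3} × {69, 70} = {(p2,69), (p2,70), (p3,69), (p3,70)}
  {p1, p2} × {68, 69, 70} = {(p1,68), (p1,69), (p1,70), (p2,68), (p2,69), (p2,70)}
  {p1, p3} × {68, 69, 70} = {(p1,68), (p1,69), (p1,70), (p3,68), (p3,69), (p3,70)}
  {p1, p2, p3} × {69, 70} = {(p1,69), (p1,70), (p2,69), (p2,70), (p3,69), (p3,70)}
  {p2, p3} × {68, 69, 70} = {(p2,68), (p2,69), (p2,70), (p3,68), (p3,69), (p3,70)}
  {p1, p2, p3} × {68, 69, 70} = {(p1,68), (p1,69), (p1,70), (p2,68), (p2,69), (p2,70), (p3,68), (p3,69), (p3,70)}
These 22 distinct sets form the basis B.
Close under arbitrary unions to get τ_{X×Y}; counting gives |τ_{X×Y}| = 64.


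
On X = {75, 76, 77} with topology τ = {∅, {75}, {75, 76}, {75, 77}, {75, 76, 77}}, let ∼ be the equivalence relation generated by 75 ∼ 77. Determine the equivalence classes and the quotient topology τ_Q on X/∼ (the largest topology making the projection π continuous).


X/∼ = {[75=77], [76]}; |τ_Q| = 3.

Equivalence classes: [75=77], [76].
Quotient map π: X → X/∼ sends 75 ↦ [75=77], 76 ↦ [76], 77 ↦ [75=77].
For each subset V ⊆ X/∼, compute π^{-1}(V) ⊆ X and check whether π^{-1}(V) ∈ τ. V is open in τ_Q iff π^{-1}(V) ∈ τ.
  V = {}: π^{-1}(V) = ∅ ∈ τ ✓.
  V = {[75=77]}: π^{-1}(V) = {75, 77} ∈ τ ✓.
  V = {[76]}: π^{-1}(V) = {76} ∉ τ ✗.
  V = {[75=77], [76]}: π^{-1}(V) = {75, 76, 77} ∈ τ ✓.
Open sets in the quotient: τ_Q = {{}, {[75=77]}, {[75=77], [76]}} (3 elements).


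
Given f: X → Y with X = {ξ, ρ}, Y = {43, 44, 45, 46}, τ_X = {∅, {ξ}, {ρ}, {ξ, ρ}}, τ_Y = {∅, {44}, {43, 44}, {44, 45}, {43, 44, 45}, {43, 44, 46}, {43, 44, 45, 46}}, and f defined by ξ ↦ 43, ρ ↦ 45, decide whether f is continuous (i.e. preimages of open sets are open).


f IS continuous.

Compute f^{-1}(U) for each U ∈ τ_Y:
  U = ∅: f^{-1}(U) = ∅ ∈ τ_X ✓.
  U = {44}: f^{-1}(U) = ∅ ∈ τ_X ✓.
  U = {43, 44}: f^{-1}(U) = {ξ} ∈ τ_X ✓.
  U = {44, 45}: f^{-1}(U) = {ρ} ∈ τ_X ✓.
  U = {43, 44, 45}: f^{-1}(U) = {ξ, ρ} ∈ τ_X ✓.
  U = {43, 44, 46}: f^{-1}(U) = {ξ} ∈ τ_X ✓.
  U = {43, 44, 45, 46}: f^{-1}(U) = {ξ, ρ} ∈ τ_X ✓.
Every preimage lies in τ_X, so f IS continuous.


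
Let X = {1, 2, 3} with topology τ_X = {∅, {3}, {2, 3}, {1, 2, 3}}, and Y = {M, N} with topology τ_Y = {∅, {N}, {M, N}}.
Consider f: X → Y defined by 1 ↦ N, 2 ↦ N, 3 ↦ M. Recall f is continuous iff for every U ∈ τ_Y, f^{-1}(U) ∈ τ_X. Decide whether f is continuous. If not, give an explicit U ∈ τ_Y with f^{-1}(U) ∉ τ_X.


f is NOT continuous.

Compute f^{-1}(U) for each U ∈ τ_Y:
  U = ∅: f^{-1}(U) = ∅ ∈ τ_X ✓.
  U = {N}: f^{-1}(U) = {1, 2} ∉ τ_X ✗.
  U = {M, N}: f^{-1}(U) = {1, 2, 3} ∈ τ_X ✓.
Found U = {N} with f^{-1}(U) = {1, 2} not in τ_X. Therefore f is NOT continuous.


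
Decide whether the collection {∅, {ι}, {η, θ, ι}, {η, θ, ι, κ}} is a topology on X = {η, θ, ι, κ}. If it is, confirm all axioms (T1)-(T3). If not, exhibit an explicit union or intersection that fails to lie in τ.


τ IS a topology on X.

Axiom (T1): ∅ ∈ τ? Yes; X ∈ τ? Yes.
Axiom (T2/T3): check pairwise unions and intersections of members of τ.
All pairwise intersections and unions checked — each lies in τ. Therefore τ satisfies (T1), (T2), (T3): it IS a topology on X.


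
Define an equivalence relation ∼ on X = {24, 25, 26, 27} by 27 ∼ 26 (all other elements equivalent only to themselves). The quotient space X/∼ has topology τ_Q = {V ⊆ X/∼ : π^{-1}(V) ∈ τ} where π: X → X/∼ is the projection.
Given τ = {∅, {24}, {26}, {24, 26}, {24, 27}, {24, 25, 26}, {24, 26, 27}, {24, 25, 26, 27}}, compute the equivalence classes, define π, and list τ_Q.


X/∼ = {[24], [25], [26=27]}; |τ_Q| = 4.

Equivalence classes: [24], [25], [26=27].
Quotient map π: X → X/∼ sends 24 ↦ [24], 25 ↦ [25], 26 ↦ [26=27], 27 ↦ [26=27].
For each subset V ⊆ X/∼, compute π^{-1}(V) ⊆ X and check whether π^{-1}(V) ∈ τ. V is open in τ_Q iff π^{-1}(V) ∈ τ.
  V = {}: π^{-1}(V) = ∅ ∈ τ ✓.
  V = {[24]}: π^{-1}(V) = {24} ∈ τ ✓.
  V = {[25]}: π^{-1}(V) = {25} ∉ τ ✗.
  V = {[24], [25]}: π^{-1}(V) = {24, 25} ∉ τ ✗.
  V = {[26=27]}: π^{-1}(V) = {26, 27} ∉ τ ✗.
  V = {[24], [26=27]}: π^{-1}(V) = {24, 26, 27} ∈ τ ✓.
  V = {[25], [26=27]}: π^{-1}(V) = {25, 26, 27} ∉ τ ✗.
  V = {[24], [25], [26=27]}: π^{-1}(V) = {24, 25, 26, 27} ∈ τ ✓.
Open sets in the quotient: τ_Q = {{}, {[24]}, {[24], [26=27]}, {[24], [25], [26=27]}} (4 elements).


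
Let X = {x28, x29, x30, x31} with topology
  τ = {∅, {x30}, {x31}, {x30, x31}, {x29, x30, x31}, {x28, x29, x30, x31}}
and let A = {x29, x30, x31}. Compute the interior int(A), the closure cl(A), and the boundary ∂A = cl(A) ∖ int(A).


int(A) = {x29, x30, x31}, cl(A) = {x28, x29, x30, x31}, ∂A = {x28}.

Closed sets in (X, τ) are complements of opens:
  closed(X, τ) = {∅, {x28}, {x28, x29}, {x28, x29, x30}, {x28, x29, x31}, {x28, x29, x30, x31}}.
int(A) = ⋃ {U ∈ τ : U ⊆ A}. Opens contained in A: ∅, {x30}, {x31}, {x30, x31}, {x29, x30, x31}.
Taking the union of these: int(A) = {x29, x30, x31}.
cl(A) = ⋂ {C closed : A ⊆ C}. Closed sets containing A: {x28, x29, x30, x31}.
Intersecting these: cl(A) = {x28, x29, x30, x31}.
∂A = cl(A) ∖ int(A) = {x28, x29, x30, x31} ∖ {x29, x30, x31} = {x28}.


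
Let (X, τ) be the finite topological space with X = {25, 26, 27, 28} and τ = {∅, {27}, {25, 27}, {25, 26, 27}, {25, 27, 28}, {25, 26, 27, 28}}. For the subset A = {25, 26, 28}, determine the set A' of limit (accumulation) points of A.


A' = {26, 28}

For each x ∈ X, list the open sets U ∈ τ with x ∈ U, then check whether U ∩ (A ∖ {x}) ≠ ∅ for every such U.
  x = 25: open {25, 27} ∋ x has {25, 27} ∩ (A ∖ {25}) = ∅, so x is NOT a limit point.
  x = 26: opens ∋ x are {25, 26, 27}, {25, 26, 27, 28}; each meets A ∖ {26}, so x IS a limit point.
  x = 27: open {27} ∋ x has {27} ∩ (A ∖ {27}) = ∅, so x is NOT a limit point.
  x = 28: opens ∋ x are {25, 27, 28}, {25, 26, 27, 28}; each meets A ∖ {28}, so x IS a limit point.
Collecting: A' = {26, 28}.
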